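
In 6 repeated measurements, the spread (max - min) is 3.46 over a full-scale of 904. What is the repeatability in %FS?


Repeatability = (spread / full scale) * 100%.
R = (3.46 / 904) * 100
R = 0.383 %FS

0.383 %FS


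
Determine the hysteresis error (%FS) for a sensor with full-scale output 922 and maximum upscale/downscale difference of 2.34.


Hysteresis = (max difference / full scale) * 100%.
H = (2.34 / 922) * 100
H = 0.254 %FS

0.254 %FS


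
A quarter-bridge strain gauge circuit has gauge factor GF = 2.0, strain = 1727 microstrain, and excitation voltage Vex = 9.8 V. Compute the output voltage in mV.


Quarter bridge output: Vout = (GF * epsilon * Vex) / 4.
Vout = (2.0 * 1727e-6 * 9.8) / 4
Vout = 0.0338492 / 4 V
Vout = 0.0084623 V = 8.4623 mV

8.4623 mV


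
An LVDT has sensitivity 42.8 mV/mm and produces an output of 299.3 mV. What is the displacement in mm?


Displacement = Vout / sensitivity.
d = 299.3 / 42.8
d = 6.993 mm

6.993 mm


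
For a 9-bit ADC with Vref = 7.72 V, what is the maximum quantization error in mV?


The maximum quantization error is +/- LSB/2.
LSB = Vref / 2^n = 7.72 / 512 = 0.01507812 V
Max error = LSB / 2 = 0.01507812 / 2 = 0.00753906 V
Max error = 7.5391 mV

7.5391 mV


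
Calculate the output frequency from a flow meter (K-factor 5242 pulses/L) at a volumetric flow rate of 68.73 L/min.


Frequency = K * Q / 60 (converting L/min to L/s).
f = 5242 * 68.73 / 60
f = 360282.66 / 60
f = 6004.71 Hz

6004.71 Hz


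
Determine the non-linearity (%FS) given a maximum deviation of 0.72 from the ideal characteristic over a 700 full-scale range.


Linearity error = (max deviation / full scale) * 100%.
Linearity = (0.72 / 700) * 100
Linearity = 0.103 %FS

0.103 %FS


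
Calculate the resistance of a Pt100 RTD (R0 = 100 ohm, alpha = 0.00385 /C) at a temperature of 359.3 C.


The RTD equation: Rt = R0 * (1 + alpha * T).
Rt = 100 * (1 + 0.00385 * 359.3)
Rt = 100 * (1 + 1.383305)
Rt = 100 * 2.383305
Rt = 238.331 ohm

238.331 ohm


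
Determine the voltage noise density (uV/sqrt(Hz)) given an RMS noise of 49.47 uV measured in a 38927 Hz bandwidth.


Noise spectral density = Vrms / sqrt(BW).
NSD = 49.47 / sqrt(38927)
NSD = 49.47 / 197.2993
NSD = 0.2507 uV/sqrt(Hz)

0.2507 uV/sqrt(Hz)


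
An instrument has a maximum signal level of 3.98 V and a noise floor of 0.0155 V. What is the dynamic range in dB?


Dynamic range = 20 * log10(Vmax / Vnoise).
DR = 20 * log10(3.98 / 0.0155)
DR = 20 * log10(256.77)
DR = 48.19 dB

48.19 dB


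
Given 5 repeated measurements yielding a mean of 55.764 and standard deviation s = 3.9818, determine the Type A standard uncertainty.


The standard uncertainty for Type A evaluation is u = s / sqrt(n).
u = 3.9818 / sqrt(5)
u = 3.9818 / 2.2361
u = 1.7807

1.7807


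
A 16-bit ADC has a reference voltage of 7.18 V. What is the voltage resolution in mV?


The resolution (LSB) of an ADC is Vref / 2^n.
LSB = 7.18 / 2^16
LSB = 7.18 / 65536
LSB = 0.00010956 V = 0.10955811 mV

0.10955811 mV


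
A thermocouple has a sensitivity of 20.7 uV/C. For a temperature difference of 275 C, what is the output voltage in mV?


The thermocouple output V = sensitivity * dT.
V = 20.7 uV/C * 275 C
V = 5692.5 uV
V = 5.692 mV

5.692 mV


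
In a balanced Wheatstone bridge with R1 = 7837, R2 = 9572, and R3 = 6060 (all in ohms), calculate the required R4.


At balance: R1*R4 = R2*R3, so R4 = R2*R3/R1.
R4 = 9572 * 6060 / 7837
R4 = 58006320 / 7837
R4 = 7401.6 ohm

7401.6 ohm


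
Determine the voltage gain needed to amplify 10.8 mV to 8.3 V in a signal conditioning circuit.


Gain = Vout / Vin (converting to same units).
G = 8.3 V / 10.8 mV
G = 8300.0 mV / 10.8 mV
G = 768.52

768.52


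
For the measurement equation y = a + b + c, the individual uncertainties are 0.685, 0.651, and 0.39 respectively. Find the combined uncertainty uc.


For a sum of independent quantities, uc = sqrt(u1^2 + u2^2 + u3^2).
uc = sqrt(0.685^2 + 0.651^2 + 0.39^2)
uc = sqrt(0.469225 + 0.423801 + 0.1521)
uc = 1.0223

1.0223


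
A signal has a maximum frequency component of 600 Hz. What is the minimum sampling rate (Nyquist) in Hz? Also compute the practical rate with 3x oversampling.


By Nyquist theorem, fs_min = 2 * fmax.
fs_min = 2 * 600 = 1200 Hz
Practical rate = 3 * fs_min = 3 * 1200 = 3600 Hz

fs_min = 1200 Hz, fs_practical = 3600 Hz


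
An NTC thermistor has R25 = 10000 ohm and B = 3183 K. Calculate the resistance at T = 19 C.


NTC thermistor equation: Rt = R25 * exp(B * (1/T - 1/T25)).
T in Kelvin: 292.15 K, T25 = 298.15 K
1/T - 1/T25 = 1/292.15 - 1/298.15 = 6.888e-05
B * (1/T - 1/T25) = 3183 * 6.888e-05 = 0.2193
Rt = 10000 * exp(0.2193) = 12451.5 ohm

12451.5 ohm


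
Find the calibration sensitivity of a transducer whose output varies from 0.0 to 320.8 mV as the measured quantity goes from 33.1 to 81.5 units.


Sensitivity = (y2 - y1) / (x2 - x1).
S = (320.8 - 0.0) / (81.5 - 33.1)
S = 320.8 / 48.4
S = 6.6281 mV/unit

6.6281 mV/unit


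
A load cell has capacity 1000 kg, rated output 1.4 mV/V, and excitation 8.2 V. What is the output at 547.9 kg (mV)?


Vout = rated_output * Vex * (load / capacity).
Vout = 1.4 * 8.2 * (547.9 / 1000)
Vout = 1.4 * 8.2 * 0.5479
Vout = 6.29 mV

6.29 mV


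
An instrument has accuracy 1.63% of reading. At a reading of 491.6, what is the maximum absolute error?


Absolute error = (accuracy% / 100) * reading.
Error = (1.63 / 100) * 491.6
Error = 0.0163 * 491.6
Error = 8.0131

8.0131


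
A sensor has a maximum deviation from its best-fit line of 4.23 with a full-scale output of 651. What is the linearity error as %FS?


Linearity error = (max deviation / full scale) * 100%.
Linearity = (4.23 / 651) * 100
Linearity = 0.65 %FS

0.65 %FS


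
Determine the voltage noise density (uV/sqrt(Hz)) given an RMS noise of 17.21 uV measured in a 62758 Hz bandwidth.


Noise spectral density = Vrms / sqrt(BW).
NSD = 17.21 / sqrt(62758)
NSD = 17.21 / 250.5155
NSD = 0.0687 uV/sqrt(Hz)

0.0687 uV/sqrt(Hz)


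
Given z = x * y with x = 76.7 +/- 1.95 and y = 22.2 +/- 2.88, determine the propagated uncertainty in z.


For a product z = x*y, the relative uncertainty is:
uz/z = sqrt((ux/x)^2 + (uy/y)^2)
Relative uncertainties: ux/x = 1.95/76.7 = 0.025424
uy/y = 2.88/22.2 = 0.12973
z = 76.7 * 22.2 = 1702.7
uz = 1702.7 * sqrt(0.025424^2 + 0.12973^2) = 225.098

225.098


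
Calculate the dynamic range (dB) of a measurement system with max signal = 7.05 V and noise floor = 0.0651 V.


Dynamic range = 20 * log10(Vmax / Vnoise).
DR = 20 * log10(7.05 / 0.0651)
DR = 20 * log10(108.29)
DR = 40.69 dB

40.69 dB


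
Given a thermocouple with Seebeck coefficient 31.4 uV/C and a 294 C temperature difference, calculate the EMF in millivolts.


The thermocouple output V = sensitivity * dT.
V = 31.4 uV/C * 294 C
V = 9231.6 uV
V = 9.232 mV

9.232 mV


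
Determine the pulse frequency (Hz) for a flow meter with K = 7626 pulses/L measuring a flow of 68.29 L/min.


Frequency = K * Q / 60 (converting L/min to L/s).
f = 7626 * 68.29 / 60
f = 520779.54 / 60
f = 8679.66 Hz

8679.66 Hz


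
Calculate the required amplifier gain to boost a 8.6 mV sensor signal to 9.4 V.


Gain = Vout / Vin (converting to same units).
G = 9.4 V / 8.6 mV
G = 9400.0 mV / 8.6 mV
G = 1093.02

1093.02


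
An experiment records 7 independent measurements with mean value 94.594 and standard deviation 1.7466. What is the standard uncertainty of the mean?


The standard uncertainty for Type A evaluation is u = s / sqrt(n).
u = 1.7466 / sqrt(7)
u = 1.7466 / 2.6458
u = 0.6602

0.6602


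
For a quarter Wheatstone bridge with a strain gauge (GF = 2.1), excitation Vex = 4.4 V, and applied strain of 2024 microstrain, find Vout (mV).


Quarter bridge output: Vout = (GF * epsilon * Vex) / 4.
Vout = (2.1 * 2024e-6 * 4.4) / 4
Vout = 0.01870176 / 4 V
Vout = 0.00467544 V = 4.6754 mV

4.6754 mV


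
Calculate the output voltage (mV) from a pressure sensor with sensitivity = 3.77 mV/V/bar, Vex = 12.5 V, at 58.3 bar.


Output = sensitivity * Vex * P.
Vout = 3.77 * 12.5 * 58.3
Vout = 47.125 * 58.3
Vout = 2747.39 mV

2747.39 mV


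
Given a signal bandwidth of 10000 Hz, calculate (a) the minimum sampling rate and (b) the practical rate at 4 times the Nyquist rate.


By Nyquist theorem, fs_min = 2 * fmax.
fs_min = 2 * 10000 = 20000 Hz
Practical rate = 4 * fs_min = 4 * 20000 = 80000 Hz

fs_min = 20000 Hz, fs_practical = 80000 Hz


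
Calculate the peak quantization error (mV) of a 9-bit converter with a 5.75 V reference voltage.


The maximum quantization error is +/- LSB/2.
LSB = Vref / 2^n = 5.75 / 512 = 0.01123047 V
Max error = LSB / 2 = 0.01123047 / 2 = 0.00561523 V
Max error = 5.6152 mV

5.6152 mV


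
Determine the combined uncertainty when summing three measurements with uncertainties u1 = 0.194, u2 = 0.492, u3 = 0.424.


For a sum of independent quantities, uc = sqrt(u1^2 + u2^2 + u3^2).
uc = sqrt(0.194^2 + 0.492^2 + 0.424^2)
uc = sqrt(0.037636 + 0.242064 + 0.179776)
uc = 0.6778

0.6778


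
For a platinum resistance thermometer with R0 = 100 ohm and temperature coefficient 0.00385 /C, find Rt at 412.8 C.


The RTD equation: Rt = R0 * (1 + alpha * T).
Rt = 100 * (1 + 0.00385 * 412.8)
Rt = 100 * (1 + 1.58928)
Rt = 100 * 2.58928
Rt = 258.928 ohm

258.928 ohm


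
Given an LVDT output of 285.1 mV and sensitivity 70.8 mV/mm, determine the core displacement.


Displacement = Vout / sensitivity.
d = 285.1 / 70.8
d = 4.027 mm

4.027 mm


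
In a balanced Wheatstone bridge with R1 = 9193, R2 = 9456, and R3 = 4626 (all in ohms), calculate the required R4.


At balance: R1*R4 = R2*R3, so R4 = R2*R3/R1.
R4 = 9456 * 4626 / 9193
R4 = 43743456 / 9193
R4 = 4758.34 ohm

4758.34 ohm


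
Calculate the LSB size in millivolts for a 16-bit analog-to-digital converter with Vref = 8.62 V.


The resolution (LSB) of an ADC is Vref / 2^n.
LSB = 8.62 / 2^16
LSB = 8.62 / 65536
LSB = 0.00013153 V = 0.13153076 mV

0.13153076 mV


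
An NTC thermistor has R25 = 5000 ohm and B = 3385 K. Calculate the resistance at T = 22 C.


NTC thermistor equation: Rt = R25 * exp(B * (1/T - 1/T25)).
T in Kelvin: 295.15 K, T25 = 298.15 K
1/T - 1/T25 = 1/295.15 - 1/298.15 = 3.409e-05
B * (1/T - 1/T25) = 3385 * 3.409e-05 = 0.1154
Rt = 5000 * exp(0.1154) = 5611.6 ohm

5611.6 ohm


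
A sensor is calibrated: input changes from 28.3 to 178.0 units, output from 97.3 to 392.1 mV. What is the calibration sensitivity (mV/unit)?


Sensitivity = (y2 - y1) / (x2 - x1).
S = (392.1 - 97.3) / (178.0 - 28.3)
S = 294.8 / 149.7
S = 1.9693 mV/unit

1.9693 mV/unit


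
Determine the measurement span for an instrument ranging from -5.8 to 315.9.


Span = upper range - lower range.
Span = 315.9 - (-5.8)
Span = 321.7

321.7


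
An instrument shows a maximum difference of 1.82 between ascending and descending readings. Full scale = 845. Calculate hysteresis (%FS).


Hysteresis = (max difference / full scale) * 100%.
H = (1.82 / 845) * 100
H = 0.215 %FS

0.215 %FS


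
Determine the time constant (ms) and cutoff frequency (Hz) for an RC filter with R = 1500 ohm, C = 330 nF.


Time constant: tau = R * C.
tau = 1500 * 3.30e-07 = 0.000495 s
tau = 0.495 ms
Cutoff frequency: fc = 1 / (2*pi*R*C).
fc = 1 / (2*pi*0.000495) = 321.53 Hz

tau = 0.495 ms, fc = 321.53 Hz


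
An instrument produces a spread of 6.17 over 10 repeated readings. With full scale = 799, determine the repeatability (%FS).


Repeatability = (spread / full scale) * 100%.
R = (6.17 / 799) * 100
R = 0.772 %FS

0.772 %FS


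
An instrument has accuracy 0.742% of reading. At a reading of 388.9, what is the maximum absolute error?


Absolute error = (accuracy% / 100) * reading.
Error = (0.742 / 100) * 388.9
Error = 0.00742 * 388.9
Error = 2.8856

2.8856


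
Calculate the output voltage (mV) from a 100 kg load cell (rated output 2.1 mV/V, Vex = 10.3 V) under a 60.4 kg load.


Vout = rated_output * Vex * (load / capacity).
Vout = 2.1 * 10.3 * (60.4 / 100)
Vout = 2.1 * 10.3 * 0.604
Vout = 13.065 mV

13.065 mV


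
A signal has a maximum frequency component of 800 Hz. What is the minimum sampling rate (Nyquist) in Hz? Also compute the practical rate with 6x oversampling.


By Nyquist theorem, fs_min = 2 * fmax.
fs_min = 2 * 800 = 1600 Hz
Practical rate = 6 * fs_min = 6 * 1600 = 9600 Hz

fs_min = 1600 Hz, fs_practical = 9600 Hz


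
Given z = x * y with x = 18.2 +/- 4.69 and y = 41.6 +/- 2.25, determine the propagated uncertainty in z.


For a product z = x*y, the relative uncertainty is:
uz/z = sqrt((ux/x)^2 + (uy/y)^2)
Relative uncertainties: ux/x = 4.69/18.2 = 0.257692
uy/y = 2.25/41.6 = 0.054087
z = 18.2 * 41.6 = 757.1
uz = 757.1 * sqrt(0.257692^2 + 0.054087^2) = 199.355

199.355


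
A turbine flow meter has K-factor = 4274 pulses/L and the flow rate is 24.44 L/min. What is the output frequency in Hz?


Frequency = K * Q / 60 (converting L/min to L/s).
f = 4274 * 24.44 / 60
f = 104456.56 / 60
f = 1740.94 Hz

1740.94 Hz


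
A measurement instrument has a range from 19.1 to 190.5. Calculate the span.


Span = upper range - lower range.
Span = 190.5 - (19.1)
Span = 171.4

171.4


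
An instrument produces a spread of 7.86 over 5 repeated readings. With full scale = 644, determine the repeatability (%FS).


Repeatability = (spread / full scale) * 100%.
R = (7.86 / 644) * 100
R = 1.22 %FS

1.22 %FS


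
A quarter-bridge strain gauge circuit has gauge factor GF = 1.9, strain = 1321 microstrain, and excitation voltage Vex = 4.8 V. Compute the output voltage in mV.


Quarter bridge output: Vout = (GF * epsilon * Vex) / 4.
Vout = (1.9 * 1321e-6 * 4.8) / 4
Vout = 0.01204752 / 4 V
Vout = 0.00301188 V = 3.0119 mV

3.0119 mV


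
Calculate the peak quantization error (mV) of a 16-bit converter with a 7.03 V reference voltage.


The maximum quantization error is +/- LSB/2.
LSB = Vref / 2^n = 7.03 / 65536 = 0.00010727 V
Max error = LSB / 2 = 0.00010727 / 2 = 5.363e-05 V
Max error = 0.0536 mV

0.0536 mV


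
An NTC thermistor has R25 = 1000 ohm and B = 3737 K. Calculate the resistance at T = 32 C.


NTC thermistor equation: Rt = R25 * exp(B * (1/T - 1/T25)).
T in Kelvin: 305.15 K, T25 = 298.15 K
1/T - 1/T25 = 1/305.15 - 1/298.15 = -7.694e-05
B * (1/T - 1/T25) = 3737 * -7.694e-05 = -0.2875
Rt = 1000 * exp(-0.2875) = 750.1 ohm

750.1 ohm


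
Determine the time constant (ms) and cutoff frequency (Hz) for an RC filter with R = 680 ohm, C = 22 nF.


Time constant: tau = R * C.
tau = 680 * 2.20e-08 = 1.496e-05 s
tau = 0.015 ms
Cutoff frequency: fc = 1 / (2*pi*R*C).
fc = 1 / (2*pi*1.496e-05) = 10638.7 Hz

tau = 0.015 ms, fc = 10638.7 Hz


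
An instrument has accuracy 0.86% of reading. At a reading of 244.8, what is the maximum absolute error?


Absolute error = (accuracy% / 100) * reading.
Error = (0.86 / 100) * 244.8
Error = 0.0086 * 244.8
Error = 2.1053

2.1053


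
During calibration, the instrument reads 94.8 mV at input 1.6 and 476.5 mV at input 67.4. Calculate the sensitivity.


Sensitivity = (y2 - y1) / (x2 - x1).
S = (476.5 - 94.8) / (67.4 - 1.6)
S = 381.7 / 65.8
S = 5.8009 mV/unit

5.8009 mV/unit


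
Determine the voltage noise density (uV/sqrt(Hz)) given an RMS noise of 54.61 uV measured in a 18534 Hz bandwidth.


Noise spectral density = Vrms / sqrt(BW).
NSD = 54.61 / sqrt(18534)
NSD = 54.61 / 136.1396
NSD = 0.4011 uV/sqrt(Hz)

0.4011 uV/sqrt(Hz)


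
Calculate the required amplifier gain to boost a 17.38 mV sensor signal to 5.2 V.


Gain = Vout / Vin (converting to same units).
G = 5.2 V / 17.38 mV
G = 5200.0 mV / 17.38 mV
G = 299.19

299.19


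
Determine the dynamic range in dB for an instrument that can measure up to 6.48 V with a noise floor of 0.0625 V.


Dynamic range = 20 * log10(Vmax / Vnoise).
DR = 20 * log10(6.48 / 0.0625)
DR = 20 * log10(103.68)
DR = 40.31 dB

40.31 dB


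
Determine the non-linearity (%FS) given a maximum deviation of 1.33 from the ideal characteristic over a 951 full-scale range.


Linearity error = (max deviation / full scale) * 100%.
Linearity = (1.33 / 951) * 100
Linearity = 0.14 %FS

0.14 %FS


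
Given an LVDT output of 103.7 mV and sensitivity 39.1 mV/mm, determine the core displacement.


Displacement = Vout / sensitivity.
d = 103.7 / 39.1
d = 2.652 mm

2.652 mm


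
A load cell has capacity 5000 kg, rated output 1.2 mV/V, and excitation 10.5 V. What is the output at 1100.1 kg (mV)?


Vout = rated_output * Vex * (load / capacity).
Vout = 1.2 * 10.5 * (1100.1 / 5000)
Vout = 1.2 * 10.5 * 0.22002
Vout = 2.772 mV

2.772 mV


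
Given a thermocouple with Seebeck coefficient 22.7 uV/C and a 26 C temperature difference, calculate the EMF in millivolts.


The thermocouple output V = sensitivity * dT.
V = 22.7 uV/C * 26 C
V = 590.2 uV
V = 0.59 mV

0.59 mV


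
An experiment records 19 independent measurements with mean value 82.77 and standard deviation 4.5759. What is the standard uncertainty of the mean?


The standard uncertainty for Type A evaluation is u = s / sqrt(n).
u = 4.5759 / sqrt(19)
u = 4.5759 / 4.3589
u = 1.0498

1.0498


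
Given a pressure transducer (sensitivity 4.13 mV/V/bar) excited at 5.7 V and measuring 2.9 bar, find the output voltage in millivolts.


Output = sensitivity * Vex * P.
Vout = 4.13 * 5.7 * 2.9
Vout = 23.541 * 2.9
Vout = 68.27 mV

68.27 mV


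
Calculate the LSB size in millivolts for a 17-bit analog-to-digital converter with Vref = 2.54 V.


The resolution (LSB) of an ADC is Vref / 2^n.
LSB = 2.54 / 2^17
LSB = 2.54 / 131072
LSB = 1.938e-05 V = 0.01937866 mV

0.01937866 mV


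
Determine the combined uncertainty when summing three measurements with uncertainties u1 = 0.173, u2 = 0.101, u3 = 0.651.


For a sum of independent quantities, uc = sqrt(u1^2 + u2^2 + u3^2).
uc = sqrt(0.173^2 + 0.101^2 + 0.651^2)
uc = sqrt(0.029929 + 0.010201 + 0.423801)
uc = 0.6811

0.6811


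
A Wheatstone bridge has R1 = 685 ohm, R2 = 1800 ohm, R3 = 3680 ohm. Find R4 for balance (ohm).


At balance: R1*R4 = R2*R3, so R4 = R2*R3/R1.
R4 = 1800 * 3680 / 685
R4 = 6624000 / 685
R4 = 9670.07 ohm

9670.07 ohm


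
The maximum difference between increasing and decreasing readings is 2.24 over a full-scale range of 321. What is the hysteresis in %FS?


Hysteresis = (max difference / full scale) * 100%.
H = (2.24 / 321) * 100
H = 0.698 %FS

0.698 %FS


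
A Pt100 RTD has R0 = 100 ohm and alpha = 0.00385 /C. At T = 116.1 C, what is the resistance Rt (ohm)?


The RTD equation: Rt = R0 * (1 + alpha * T).
Rt = 100 * (1 + 0.00385 * 116.1)
Rt = 100 * (1 + 0.446985)
Rt = 100 * 1.446985
Rt = 144.698 ohm

144.698 ohm


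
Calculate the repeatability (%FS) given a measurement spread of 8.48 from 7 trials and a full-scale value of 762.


Repeatability = (spread / full scale) * 100%.
R = (8.48 / 762) * 100
R = 1.113 %FS

1.113 %FS


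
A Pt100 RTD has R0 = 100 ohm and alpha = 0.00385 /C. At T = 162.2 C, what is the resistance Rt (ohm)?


The RTD equation: Rt = R0 * (1 + alpha * T).
Rt = 100 * (1 + 0.00385 * 162.2)
Rt = 100 * (1 + 0.62447)
Rt = 100 * 1.62447
Rt = 162.447 ohm

162.447 ohm


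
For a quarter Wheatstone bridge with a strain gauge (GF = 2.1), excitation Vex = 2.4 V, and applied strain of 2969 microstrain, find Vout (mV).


Quarter bridge output: Vout = (GF * epsilon * Vex) / 4.
Vout = (2.1 * 2969e-6 * 2.4) / 4
Vout = 0.01496376 / 4 V
Vout = 0.00374094 V = 3.7409 mV

3.7409 mV


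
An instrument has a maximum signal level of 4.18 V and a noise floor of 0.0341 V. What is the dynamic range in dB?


Dynamic range = 20 * log10(Vmax / Vnoise).
DR = 20 * log10(4.18 / 0.0341)
DR = 20 * log10(122.58)
DR = 41.77 dB

41.77 dB


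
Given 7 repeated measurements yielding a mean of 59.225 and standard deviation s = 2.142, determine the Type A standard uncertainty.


The standard uncertainty for Type A evaluation is u = s / sqrt(n).
u = 2.142 / sqrt(7)
u = 2.142 / 2.6458
u = 0.8096

0.8096


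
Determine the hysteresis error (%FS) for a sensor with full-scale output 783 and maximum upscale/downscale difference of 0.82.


Hysteresis = (max difference / full scale) * 100%.
H = (0.82 / 783) * 100
H = 0.105 %FS

0.105 %FS


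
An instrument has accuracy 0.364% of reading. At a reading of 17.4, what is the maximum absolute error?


Absolute error = (accuracy% / 100) * reading.
Error = (0.364 / 100) * 17.4
Error = 0.00364 * 17.4
Error = 0.0633

0.0633


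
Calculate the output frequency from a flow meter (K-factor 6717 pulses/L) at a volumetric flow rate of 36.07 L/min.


Frequency = K * Q / 60 (converting L/min to L/s).
f = 6717 * 36.07 / 60
f = 242282.19 / 60
f = 4038.04 Hz

4038.04 Hz


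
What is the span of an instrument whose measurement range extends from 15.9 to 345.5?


Span = upper range - lower range.
Span = 345.5 - (15.9)
Span = 329.6

329.6


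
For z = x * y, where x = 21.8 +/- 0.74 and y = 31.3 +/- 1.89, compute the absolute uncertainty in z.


For a product z = x*y, the relative uncertainty is:
uz/z = sqrt((ux/x)^2 + (uy/y)^2)
Relative uncertainties: ux/x = 0.74/21.8 = 0.033945
uy/y = 1.89/31.3 = 0.060383
z = 21.8 * 31.3 = 682.3
uz = 682.3 * sqrt(0.033945^2 + 0.060383^2) = 47.266

47.266


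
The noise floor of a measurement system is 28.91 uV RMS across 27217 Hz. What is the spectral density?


Noise spectral density = Vrms / sqrt(BW).
NSD = 28.91 / sqrt(27217)
NSD = 28.91 / 164.9758
NSD = 0.1752 uV/sqrt(Hz)

0.1752 uV/sqrt(Hz)


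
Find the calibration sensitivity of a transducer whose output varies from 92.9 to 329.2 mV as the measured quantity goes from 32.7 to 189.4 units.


Sensitivity = (y2 - y1) / (x2 - x1).
S = (329.2 - 92.9) / (189.4 - 32.7)
S = 236.3 / 156.7
S = 1.508 mV/unit

1.508 mV/unit


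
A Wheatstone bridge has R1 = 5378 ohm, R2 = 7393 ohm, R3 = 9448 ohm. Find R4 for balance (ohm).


At balance: R1*R4 = R2*R3, so R4 = R2*R3/R1.
R4 = 7393 * 9448 / 5378
R4 = 69849064 / 5378
R4 = 12987.93 ohm

12987.93 ohm


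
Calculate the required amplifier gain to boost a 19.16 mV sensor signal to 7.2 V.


Gain = Vout / Vin (converting to same units).
G = 7.2 V / 19.16 mV
G = 7200.0 mV / 19.16 mV
G = 375.78

375.78


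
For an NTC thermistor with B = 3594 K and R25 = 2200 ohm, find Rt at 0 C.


NTC thermistor equation: Rt = R25 * exp(B * (1/T - 1/T25)).
T in Kelvin: 273.15 K, T25 = 298.15 K
1/T - 1/T25 = 1/273.15 - 1/298.15 = 0.00030698
B * (1/T - 1/T25) = 3594 * 0.00030698 = 1.1033
Rt = 2200 * exp(1.1033) = 6630.8 ohm

6630.8 ohm


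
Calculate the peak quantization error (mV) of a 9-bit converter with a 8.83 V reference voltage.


The maximum quantization error is +/- LSB/2.
LSB = Vref / 2^n = 8.83 / 512 = 0.01724609 V
Max error = LSB / 2 = 0.01724609 / 2 = 0.00862305 V
Max error = 8.623 mV

8.623 mV


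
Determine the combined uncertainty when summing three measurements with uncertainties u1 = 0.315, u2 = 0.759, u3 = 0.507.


For a sum of independent quantities, uc = sqrt(u1^2 + u2^2 + u3^2).
uc = sqrt(0.315^2 + 0.759^2 + 0.507^2)
uc = sqrt(0.099225 + 0.576081 + 0.257049)
uc = 0.9656

0.9656


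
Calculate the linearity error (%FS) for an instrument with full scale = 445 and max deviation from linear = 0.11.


Linearity error = (max deviation / full scale) * 100%.
Linearity = (0.11 / 445) * 100
Linearity = 0.025 %FS

0.025 %FS


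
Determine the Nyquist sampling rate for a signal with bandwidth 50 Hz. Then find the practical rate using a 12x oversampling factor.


By Nyquist theorem, fs_min = 2 * fmax.
fs_min = 2 * 50 = 100 Hz
Practical rate = 12 * fs_min = 12 * 100 = 1200 Hz

fs_min = 100 Hz, fs_practical = 1200 Hz


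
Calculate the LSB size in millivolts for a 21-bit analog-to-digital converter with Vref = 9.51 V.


The resolution (LSB) of an ADC is Vref / 2^n.
LSB = 9.51 / 2^21
LSB = 9.51 / 2097152
LSB = 4.53e-06 V = 0.00453472 mV

0.00453472 mV


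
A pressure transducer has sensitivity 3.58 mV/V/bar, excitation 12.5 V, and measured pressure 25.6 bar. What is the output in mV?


Output = sensitivity * Vex * P.
Vout = 3.58 * 12.5 * 25.6
Vout = 44.75 * 25.6
Vout = 1145.6 mV

1145.6 mV


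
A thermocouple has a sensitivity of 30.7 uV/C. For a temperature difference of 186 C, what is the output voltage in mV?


The thermocouple output V = sensitivity * dT.
V = 30.7 uV/C * 186 C
V = 5710.2 uV
V = 5.71 mV

5.71 mV


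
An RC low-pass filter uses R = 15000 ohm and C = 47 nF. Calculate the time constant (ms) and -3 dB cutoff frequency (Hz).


Time constant: tau = R * C.
tau = 15000 * 4.70e-08 = 0.000705 s
tau = 0.705 ms
Cutoff frequency: fc = 1 / (2*pi*R*C).
fc = 1 / (2*pi*0.000705) = 225.75 Hz

tau = 0.705 ms, fc = 225.75 Hz


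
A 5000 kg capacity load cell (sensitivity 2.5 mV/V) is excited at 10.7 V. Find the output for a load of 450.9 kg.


Vout = rated_output * Vex * (load / capacity).
Vout = 2.5 * 10.7 * (450.9 / 5000)
Vout = 2.5 * 10.7 * 0.09018
Vout = 2.412 mV

2.412 mV


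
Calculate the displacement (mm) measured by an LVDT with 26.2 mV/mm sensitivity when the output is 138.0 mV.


Displacement = Vout / sensitivity.
d = 138.0 / 26.2
d = 5.267 mm

5.267 mm


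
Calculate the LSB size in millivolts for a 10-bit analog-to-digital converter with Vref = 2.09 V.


The resolution (LSB) of an ADC is Vref / 2^n.
LSB = 2.09 / 2^10
LSB = 2.09 / 1024
LSB = 0.00204102 V = 2.04101562 mV

2.04101562 mV


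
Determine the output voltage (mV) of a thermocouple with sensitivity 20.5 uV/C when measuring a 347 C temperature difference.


The thermocouple output V = sensitivity * dT.
V = 20.5 uV/C * 347 C
V = 7113.5 uV
V = 7.114 mV

7.114 mV


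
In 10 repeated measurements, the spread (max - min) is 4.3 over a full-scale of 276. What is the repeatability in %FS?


Repeatability = (spread / full scale) * 100%.
R = (4.3 / 276) * 100
R = 1.558 %FS

1.558 %FS


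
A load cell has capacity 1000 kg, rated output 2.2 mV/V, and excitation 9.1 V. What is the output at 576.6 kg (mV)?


Vout = rated_output * Vex * (load / capacity).
Vout = 2.2 * 9.1 * (576.6 / 1000)
Vout = 2.2 * 9.1 * 0.5766
Vout = 11.544 mV

11.544 mV


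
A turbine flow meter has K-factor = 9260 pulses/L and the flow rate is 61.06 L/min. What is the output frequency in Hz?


Frequency = K * Q / 60 (converting L/min to L/s).
f = 9260 * 61.06 / 60
f = 565415.6 / 60
f = 9423.59 Hz

9423.59 Hz


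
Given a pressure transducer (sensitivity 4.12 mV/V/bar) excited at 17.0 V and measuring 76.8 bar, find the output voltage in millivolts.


Output = sensitivity * Vex * P.
Vout = 4.12 * 17.0 * 76.8
Vout = 70.04 * 76.8
Vout = 5379.07 mV

5379.07 mV


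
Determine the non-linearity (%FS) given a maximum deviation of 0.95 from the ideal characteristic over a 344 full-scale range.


Linearity error = (max deviation / full scale) * 100%.
Linearity = (0.95 / 344) * 100
Linearity = 0.276 %FS

0.276 %FS


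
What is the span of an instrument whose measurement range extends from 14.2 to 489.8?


Span = upper range - lower range.
Span = 489.8 - (14.2)
Span = 475.6

475.6


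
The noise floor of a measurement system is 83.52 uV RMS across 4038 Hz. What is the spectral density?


Noise spectral density = Vrms / sqrt(BW).
NSD = 83.52 / sqrt(4038)
NSD = 83.52 / 63.5453
NSD = 1.3143 uV/sqrt(Hz)

1.3143 uV/sqrt(Hz)


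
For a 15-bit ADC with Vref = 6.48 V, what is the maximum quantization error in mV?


The maximum quantization error is +/- LSB/2.
LSB = Vref / 2^n = 6.48 / 32768 = 0.00019775 V
Max error = LSB / 2 = 0.00019775 / 2 = 9.888e-05 V
Max error = 0.0989 mV

0.0989 mV


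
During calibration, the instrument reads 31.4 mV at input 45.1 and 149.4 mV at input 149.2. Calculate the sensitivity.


Sensitivity = (y2 - y1) / (x2 - x1).
S = (149.4 - 31.4) / (149.2 - 45.1)
S = 118.0 / 104.1
S = 1.1335 mV/unit

1.1335 mV/unit


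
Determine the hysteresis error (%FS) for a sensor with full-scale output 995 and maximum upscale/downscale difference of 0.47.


Hysteresis = (max difference / full scale) * 100%.
H = (0.47 / 995) * 100
H = 0.047 %FS

0.047 %FS


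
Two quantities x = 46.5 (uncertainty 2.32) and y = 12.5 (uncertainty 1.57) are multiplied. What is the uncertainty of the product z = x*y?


For a product z = x*y, the relative uncertainty is:
uz/z = sqrt((ux/x)^2 + (uy/y)^2)
Relative uncertainties: ux/x = 2.32/46.5 = 0.049892
uy/y = 1.57/12.5 = 0.1256
z = 46.5 * 12.5 = 581.2
uz = 581.2 * sqrt(0.049892^2 + 0.1256^2) = 78.554

78.554


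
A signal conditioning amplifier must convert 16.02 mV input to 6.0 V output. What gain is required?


Gain = Vout / Vin (converting to same units).
G = 6.0 V / 16.02 mV
G = 6000.0 mV / 16.02 mV
G = 374.53

374.53


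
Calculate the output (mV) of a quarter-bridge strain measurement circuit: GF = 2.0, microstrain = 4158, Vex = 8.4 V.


Quarter bridge output: Vout = (GF * epsilon * Vex) / 4.
Vout = (2.0 * 4158e-6 * 8.4) / 4
Vout = 0.0698544 / 4 V
Vout = 0.0174636 V = 17.4636 mV

17.4636 mV


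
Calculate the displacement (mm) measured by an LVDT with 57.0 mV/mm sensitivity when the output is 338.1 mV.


Displacement = Vout / sensitivity.
d = 338.1 / 57.0
d = 5.932 mm

5.932 mm


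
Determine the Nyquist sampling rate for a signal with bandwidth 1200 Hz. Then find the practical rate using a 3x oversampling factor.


By Nyquist theorem, fs_min = 2 * fmax.
fs_min = 2 * 1200 = 2400 Hz
Practical rate = 3 * fs_min = 3 * 2400 = 7200 Hz

fs_min = 2400 Hz, fs_practical = 7200 Hz


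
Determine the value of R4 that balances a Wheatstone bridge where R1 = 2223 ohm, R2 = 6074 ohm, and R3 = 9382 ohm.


At balance: R1*R4 = R2*R3, so R4 = R2*R3/R1.
R4 = 6074 * 9382 / 2223
R4 = 56986268 / 2223
R4 = 25634.85 ohm

25634.85 ohm


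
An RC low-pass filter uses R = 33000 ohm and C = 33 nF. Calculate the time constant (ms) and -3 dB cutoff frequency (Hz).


Time constant: tau = R * C.
tau = 33000 * 3.30e-08 = 0.001089 s
tau = 1.089 ms
Cutoff frequency: fc = 1 / (2*pi*R*C).
fc = 1 / (2*pi*0.001089) = 146.15 Hz

tau = 1.089 ms, fc = 146.15 Hz


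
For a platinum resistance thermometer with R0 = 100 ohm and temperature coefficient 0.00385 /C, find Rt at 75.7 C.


The RTD equation: Rt = R0 * (1 + alpha * T).
Rt = 100 * (1 + 0.00385 * 75.7)
Rt = 100 * (1 + 0.291445)
Rt = 100 * 1.291445
Rt = 129.144 ohm

129.144 ohm


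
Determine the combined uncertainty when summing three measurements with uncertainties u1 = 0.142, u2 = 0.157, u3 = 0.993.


For a sum of independent quantities, uc = sqrt(u1^2 + u2^2 + u3^2).
uc = sqrt(0.142^2 + 0.157^2 + 0.993^2)
uc = sqrt(0.020164 + 0.024649 + 0.986049)
uc = 1.0153

1.0153


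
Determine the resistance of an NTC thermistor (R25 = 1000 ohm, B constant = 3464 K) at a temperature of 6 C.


NTC thermistor equation: Rt = R25 * exp(B * (1/T - 1/T25)).
T in Kelvin: 279.15 K, T25 = 298.15 K
1/T - 1/T25 = 1/279.15 - 1/298.15 = 0.00022829
B * (1/T - 1/T25) = 3464 * 0.00022829 = 0.7908
Rt = 1000 * exp(0.7908) = 2205.1 ohm

2205.1 ohm


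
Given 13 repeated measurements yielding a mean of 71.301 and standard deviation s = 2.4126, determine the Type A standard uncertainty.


The standard uncertainty for Type A evaluation is u = s / sqrt(n).
u = 2.4126 / sqrt(13)
u = 2.4126 / 3.6056
u = 0.6691

0.6691


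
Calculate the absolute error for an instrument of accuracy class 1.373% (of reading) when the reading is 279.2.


Absolute error = (accuracy% / 100) * reading.
Error = (1.373 / 100) * 279.2
Error = 0.01373 * 279.2
Error = 3.8334

3.8334


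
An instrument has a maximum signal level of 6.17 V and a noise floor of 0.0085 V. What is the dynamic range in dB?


Dynamic range = 20 * log10(Vmax / Vnoise).
DR = 20 * log10(6.17 / 0.0085)
DR = 20 * log10(725.88)
DR = 57.22 dB

57.22 dB


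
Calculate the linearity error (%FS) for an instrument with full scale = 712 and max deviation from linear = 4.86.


Linearity error = (max deviation / full scale) * 100%.
Linearity = (4.86 / 712) * 100
Linearity = 0.683 %FS

0.683 %FS


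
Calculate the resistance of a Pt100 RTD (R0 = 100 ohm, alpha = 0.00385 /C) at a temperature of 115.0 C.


The RTD equation: Rt = R0 * (1 + alpha * T).
Rt = 100 * (1 + 0.00385 * 115.0)
Rt = 100 * (1 + 0.44275)
Rt = 100 * 1.44275
Rt = 144.275 ohm

144.275 ohm


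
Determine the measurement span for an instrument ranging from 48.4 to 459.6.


Span = upper range - lower range.
Span = 459.6 - (48.4)
Span = 411.2

411.2


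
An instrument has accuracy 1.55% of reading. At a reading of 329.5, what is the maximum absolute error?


Absolute error = (accuracy% / 100) * reading.
Error = (1.55 / 100) * 329.5
Error = 0.0155 * 329.5
Error = 5.1072

5.1072


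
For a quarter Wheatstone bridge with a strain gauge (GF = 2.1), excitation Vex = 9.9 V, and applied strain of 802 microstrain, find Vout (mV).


Quarter bridge output: Vout = (GF * epsilon * Vex) / 4.
Vout = (2.1 * 802e-6 * 9.9) / 4
Vout = 0.01667358 / 4 V
Vout = 0.0041684 V = 4.1684 mV

4.1684 mV


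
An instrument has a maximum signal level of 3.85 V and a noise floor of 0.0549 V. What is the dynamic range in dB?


Dynamic range = 20 * log10(Vmax / Vnoise).
DR = 20 * log10(3.85 / 0.0549)
DR = 20 * log10(70.13)
DR = 36.92 dB

36.92 dB


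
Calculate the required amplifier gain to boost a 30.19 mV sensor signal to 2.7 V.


Gain = Vout / Vin (converting to same units).
G = 2.7 V / 30.19 mV
G = 2700.0 mV / 30.19 mV
G = 89.43

89.43


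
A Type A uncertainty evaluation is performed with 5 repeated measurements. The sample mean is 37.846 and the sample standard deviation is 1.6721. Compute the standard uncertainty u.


The standard uncertainty for Type A evaluation is u = s / sqrt(n).
u = 1.6721 / sqrt(5)
u = 1.6721 / 2.2361
u = 0.7478

0.7478


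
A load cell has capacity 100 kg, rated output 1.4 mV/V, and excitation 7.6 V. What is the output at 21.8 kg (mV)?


Vout = rated_output * Vex * (load / capacity).
Vout = 1.4 * 7.6 * (21.8 / 100)
Vout = 1.4 * 7.6 * 0.218
Vout = 2.32 mV

2.32 mV


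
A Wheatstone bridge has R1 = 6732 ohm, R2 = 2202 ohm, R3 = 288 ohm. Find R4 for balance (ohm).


At balance: R1*R4 = R2*R3, so R4 = R2*R3/R1.
R4 = 2202 * 288 / 6732
R4 = 634176 / 6732
R4 = 94.2 ohm

94.2 ohm


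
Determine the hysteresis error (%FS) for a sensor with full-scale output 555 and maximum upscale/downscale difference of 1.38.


Hysteresis = (max difference / full scale) * 100%.
H = (1.38 / 555) * 100
H = 0.249 %FS

0.249 %FS


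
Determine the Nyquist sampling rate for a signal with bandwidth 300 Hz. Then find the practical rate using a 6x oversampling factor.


By Nyquist theorem, fs_min = 2 * fmax.
fs_min = 2 * 300 = 600 Hz
Practical rate = 6 * fs_min = 6 * 600 = 3600 Hz

fs_min = 600 Hz, fs_practical = 3600 Hz


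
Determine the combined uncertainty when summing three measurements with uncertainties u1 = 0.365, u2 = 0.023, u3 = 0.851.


For a sum of independent quantities, uc = sqrt(u1^2 + u2^2 + u3^2).
uc = sqrt(0.365^2 + 0.023^2 + 0.851^2)
uc = sqrt(0.133225 + 0.000529 + 0.724201)
uc = 0.9263

0.9263


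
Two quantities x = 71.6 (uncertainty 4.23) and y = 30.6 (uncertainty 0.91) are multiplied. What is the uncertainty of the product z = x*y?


For a product z = x*y, the relative uncertainty is:
uz/z = sqrt((ux/x)^2 + (uy/y)^2)
Relative uncertainties: ux/x = 4.23/71.6 = 0.059078
uy/y = 0.91/30.6 = 0.029739
z = 71.6 * 30.6 = 2191.0
uz = 2191.0 * sqrt(0.059078^2 + 0.029739^2) = 144.912

144.912


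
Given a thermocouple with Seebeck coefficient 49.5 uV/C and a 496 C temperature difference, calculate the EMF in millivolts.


The thermocouple output V = sensitivity * dT.
V = 49.5 uV/C * 496 C
V = 24552.0 uV
V = 24.552 mV

24.552 mV


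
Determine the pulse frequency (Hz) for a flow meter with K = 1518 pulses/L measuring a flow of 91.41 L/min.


Frequency = K * Q / 60 (converting L/min to L/s).
f = 1518 * 91.41 / 60
f = 138760.38 / 60
f = 2312.67 Hz

2312.67 Hz


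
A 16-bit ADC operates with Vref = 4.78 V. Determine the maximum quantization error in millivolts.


The maximum quantization error is +/- LSB/2.
LSB = Vref / 2^n = 4.78 / 65536 = 7.294e-05 V
Max error = LSB / 2 = 7.294e-05 / 2 = 3.647e-05 V
Max error = 0.0365 mV

0.0365 mV


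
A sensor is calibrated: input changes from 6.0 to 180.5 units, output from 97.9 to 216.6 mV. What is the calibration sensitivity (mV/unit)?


Sensitivity = (y2 - y1) / (x2 - x1).
S = (216.6 - 97.9) / (180.5 - 6.0)
S = 118.7 / 174.5
S = 0.6802 mV/unit

0.6802 mV/unit


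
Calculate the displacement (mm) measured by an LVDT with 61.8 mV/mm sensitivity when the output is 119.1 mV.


Displacement = Vout / sensitivity.
d = 119.1 / 61.8
d = 1.927 mm

1.927 mm


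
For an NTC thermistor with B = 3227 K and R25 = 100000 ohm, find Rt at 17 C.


NTC thermistor equation: Rt = R25 * exp(B * (1/T - 1/T25)).
T in Kelvin: 290.15 K, T25 = 298.15 K
1/T - 1/T25 = 1/290.15 - 1/298.15 = 9.248e-05
B * (1/T - 1/T25) = 3227 * 9.248e-05 = 0.2984
Rt = 100000 * exp(0.2984) = 134773.1 ohm

134773.1 ohm


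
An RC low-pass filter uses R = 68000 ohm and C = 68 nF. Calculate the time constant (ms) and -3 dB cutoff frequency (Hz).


Time constant: tau = R * C.
tau = 68000 * 6.80e-08 = 0.004624 s
tau = 4.624 ms
Cutoff frequency: fc = 1 / (2*pi*R*C).
fc = 1 / (2*pi*0.004624) = 34.42 Hz

tau = 4.624 ms, fc = 34.42 Hz


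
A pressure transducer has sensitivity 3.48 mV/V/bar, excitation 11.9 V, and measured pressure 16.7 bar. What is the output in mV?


Output = sensitivity * Vex * P.
Vout = 3.48 * 11.9 * 16.7
Vout = 41.412 * 16.7
Vout = 691.58 mV

691.58 mV


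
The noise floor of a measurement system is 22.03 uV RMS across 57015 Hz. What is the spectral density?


Noise spectral density = Vrms / sqrt(BW).
NSD = 22.03 / sqrt(57015)
NSD = 22.03 / 238.7781
NSD = 0.0923 uV/sqrt(Hz)

0.0923 uV/sqrt(Hz)


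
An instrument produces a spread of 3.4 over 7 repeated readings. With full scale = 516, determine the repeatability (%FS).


Repeatability = (spread / full scale) * 100%.
R = (3.4 / 516) * 100
R = 0.659 %FS

0.659 %FS


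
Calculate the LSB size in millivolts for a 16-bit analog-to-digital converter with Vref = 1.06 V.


The resolution (LSB) of an ADC is Vref / 2^n.
LSB = 1.06 / 2^16
LSB = 1.06 / 65536
LSB = 1.617e-05 V = 0.01617432 mV

0.01617432 mV


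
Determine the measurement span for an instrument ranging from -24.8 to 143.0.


Span = upper range - lower range.
Span = 143.0 - (-24.8)
Span = 167.8

167.8


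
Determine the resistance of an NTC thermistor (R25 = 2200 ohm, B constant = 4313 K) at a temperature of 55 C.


NTC thermistor equation: Rt = R25 * exp(B * (1/T - 1/T25)).
T in Kelvin: 328.15 K, T25 = 298.15 K
1/T - 1/T25 = 1/328.15 - 1/298.15 = -0.00030663
B * (1/T - 1/T25) = 4313 * -0.00030663 = -1.3225
Rt = 2200 * exp(-1.3225) = 586.2 ohm

586.2 ohm


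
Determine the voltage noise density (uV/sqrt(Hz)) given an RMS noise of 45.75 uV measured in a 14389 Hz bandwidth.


Noise spectral density = Vrms / sqrt(BW).
NSD = 45.75 / sqrt(14389)
NSD = 45.75 / 119.9542
NSD = 0.3814 uV/sqrt(Hz)

0.3814 uV/sqrt(Hz)


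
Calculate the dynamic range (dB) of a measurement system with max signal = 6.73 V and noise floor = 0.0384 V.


Dynamic range = 20 * log10(Vmax / Vnoise).
DR = 20 * log10(6.73 / 0.0384)
DR = 20 * log10(175.26)
DR = 44.87 dB

44.87 dB


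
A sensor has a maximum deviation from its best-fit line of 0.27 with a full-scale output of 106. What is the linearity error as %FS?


Linearity error = (max deviation / full scale) * 100%.
Linearity = (0.27 / 106) * 100
Linearity = 0.255 %FS

0.255 %FS


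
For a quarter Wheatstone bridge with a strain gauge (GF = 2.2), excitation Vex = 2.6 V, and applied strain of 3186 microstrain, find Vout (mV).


Quarter bridge output: Vout = (GF * epsilon * Vex) / 4.
Vout = (2.2 * 3186e-6 * 2.6) / 4
Vout = 0.01822392 / 4 V
Vout = 0.00455598 V = 4.556 mV

4.556 mV
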